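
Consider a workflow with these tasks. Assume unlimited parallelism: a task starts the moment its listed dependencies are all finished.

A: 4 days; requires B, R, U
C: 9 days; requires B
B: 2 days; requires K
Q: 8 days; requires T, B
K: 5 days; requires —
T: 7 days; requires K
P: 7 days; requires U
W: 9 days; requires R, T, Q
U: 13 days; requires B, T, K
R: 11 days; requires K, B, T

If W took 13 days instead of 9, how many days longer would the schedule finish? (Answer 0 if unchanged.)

4

Baseline: K→T→R→W = 5+7+11+9 = 32 → 32 days.
W lies on that path, so at 13 days the path becomes 36 days.
No other chain overtakes it, so the finish is 36 days.
Change in finish: 36 − 32 = +4 days.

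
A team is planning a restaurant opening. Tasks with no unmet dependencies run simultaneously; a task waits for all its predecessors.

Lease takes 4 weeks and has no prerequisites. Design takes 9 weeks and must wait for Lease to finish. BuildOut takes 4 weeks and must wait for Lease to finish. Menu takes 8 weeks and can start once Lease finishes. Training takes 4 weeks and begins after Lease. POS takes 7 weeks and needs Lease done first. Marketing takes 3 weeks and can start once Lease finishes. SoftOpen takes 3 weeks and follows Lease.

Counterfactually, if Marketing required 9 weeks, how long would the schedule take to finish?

13

Baseline: Lease→Design = 4+9 = 13 → 13 weeks.
The longest path through Marketing is only 7 weeks, so Marketing has float 6.
That remains the longest chain; total 13 weeks.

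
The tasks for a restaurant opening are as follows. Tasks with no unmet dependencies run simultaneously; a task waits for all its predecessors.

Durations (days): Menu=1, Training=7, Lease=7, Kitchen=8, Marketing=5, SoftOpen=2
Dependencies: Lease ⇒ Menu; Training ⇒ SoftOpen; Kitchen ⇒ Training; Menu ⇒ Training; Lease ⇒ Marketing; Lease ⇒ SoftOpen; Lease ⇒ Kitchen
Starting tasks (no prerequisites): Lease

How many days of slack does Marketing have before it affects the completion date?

The longest chain is Lease→Kitchen→Training→SoftOpen = 7+8+7+2 = 24; overall finish 24 days.
Longest path through Marketing: 12 days (earliest finish 12, latest finish 24).
Float = 24 − 12 = 12.

12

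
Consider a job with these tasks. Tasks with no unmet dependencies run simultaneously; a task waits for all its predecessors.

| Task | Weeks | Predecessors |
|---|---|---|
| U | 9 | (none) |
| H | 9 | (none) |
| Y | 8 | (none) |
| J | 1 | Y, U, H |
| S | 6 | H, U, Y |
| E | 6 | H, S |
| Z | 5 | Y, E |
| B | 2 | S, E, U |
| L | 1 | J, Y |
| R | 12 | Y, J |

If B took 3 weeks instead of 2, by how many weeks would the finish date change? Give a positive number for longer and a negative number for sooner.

The binding path is U→S→E→Z = 9+6+6+5 = 26; finish at 26 weeks.
B is off the critical path — its longest chain is 23 weeks, giving 3 of slack.
No other chain overtakes it, so the finish is 26 weeks.
Change in finish: 26 − 26 = +0 weeks.

0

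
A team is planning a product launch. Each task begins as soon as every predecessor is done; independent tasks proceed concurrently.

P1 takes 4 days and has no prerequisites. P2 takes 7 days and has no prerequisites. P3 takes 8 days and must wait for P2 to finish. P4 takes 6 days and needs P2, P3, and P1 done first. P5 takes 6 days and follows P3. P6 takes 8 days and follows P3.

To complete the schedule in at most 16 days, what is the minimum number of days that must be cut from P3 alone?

Current finish: 23 days; target: 16.
P3 is on every critical path, so each day cut from P3 cuts the finish by one (this holds down to a finish of 16).
Need 23 − 16 = 7 days off P3 → P3 becomes 1 day, finish becomes 16.

7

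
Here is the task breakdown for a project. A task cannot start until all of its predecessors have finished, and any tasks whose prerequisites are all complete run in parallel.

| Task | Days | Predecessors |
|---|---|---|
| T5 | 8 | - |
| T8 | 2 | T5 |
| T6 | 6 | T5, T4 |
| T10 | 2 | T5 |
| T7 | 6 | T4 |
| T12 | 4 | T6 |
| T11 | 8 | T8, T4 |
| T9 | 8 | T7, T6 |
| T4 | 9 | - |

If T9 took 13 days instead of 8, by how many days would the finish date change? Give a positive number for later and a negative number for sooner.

5

Baseline: T4→T6→T9 = 9+6+8 = 23 → 23 days.
T9 lies on that path, so at 13 days the path becomes 28 days.
The critical path is still T4→T6→T9; finish is now 28 days.
Change in finish: 28 − 23 = +5 days.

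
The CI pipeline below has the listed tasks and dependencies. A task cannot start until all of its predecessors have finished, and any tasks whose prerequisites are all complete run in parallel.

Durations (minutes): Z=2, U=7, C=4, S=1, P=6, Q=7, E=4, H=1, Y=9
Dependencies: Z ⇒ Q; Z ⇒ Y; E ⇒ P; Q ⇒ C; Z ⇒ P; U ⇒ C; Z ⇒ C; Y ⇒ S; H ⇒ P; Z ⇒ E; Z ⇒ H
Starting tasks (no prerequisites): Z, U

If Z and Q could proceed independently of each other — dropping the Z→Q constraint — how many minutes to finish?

With the dependency in place, Z→Q→C = 2+7+4 = 13 sets the finish at 13 minutes.
Without Z→Q, Q's earliest start moves from 2 to 0.
After: Z→E→P = 2+4+6 = 12 → 12 minutes.

12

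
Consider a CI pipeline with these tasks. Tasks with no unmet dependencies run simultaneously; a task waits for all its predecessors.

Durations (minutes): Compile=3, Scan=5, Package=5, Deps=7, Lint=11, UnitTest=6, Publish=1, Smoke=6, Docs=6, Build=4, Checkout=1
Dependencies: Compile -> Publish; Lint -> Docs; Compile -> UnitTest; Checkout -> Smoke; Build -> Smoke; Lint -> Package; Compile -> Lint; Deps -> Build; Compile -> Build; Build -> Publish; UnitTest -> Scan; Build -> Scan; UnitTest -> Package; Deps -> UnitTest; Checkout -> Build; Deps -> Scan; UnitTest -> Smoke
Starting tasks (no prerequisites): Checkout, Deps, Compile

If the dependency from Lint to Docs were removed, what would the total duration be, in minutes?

19

With the dependency in place, Compile→Lint→Docs = 3+11+6 = 20 sets the finish at 20 minutes.
Without Lint→Docs, Docs's earliest start moves from 14 to 0.
New critical path: Deps→UnitTest→Smoke = 7+6+6 = 19 ⇒ 19 minutes.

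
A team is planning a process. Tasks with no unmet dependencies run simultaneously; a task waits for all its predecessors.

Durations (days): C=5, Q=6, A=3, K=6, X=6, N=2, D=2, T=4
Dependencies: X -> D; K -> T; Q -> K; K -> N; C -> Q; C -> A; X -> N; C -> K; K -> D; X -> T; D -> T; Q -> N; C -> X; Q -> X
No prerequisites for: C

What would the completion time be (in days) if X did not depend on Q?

Original critical path: C→Q→K→D→T = 5+6+6+2+4 = 23 ⇒ 23 days.
Without Q→X, X's earliest start moves from 11 to 5.
The longest chain is now C→Q→K→D→T = 5+6+6+2+4 = 23, so the process takes 23 days.

23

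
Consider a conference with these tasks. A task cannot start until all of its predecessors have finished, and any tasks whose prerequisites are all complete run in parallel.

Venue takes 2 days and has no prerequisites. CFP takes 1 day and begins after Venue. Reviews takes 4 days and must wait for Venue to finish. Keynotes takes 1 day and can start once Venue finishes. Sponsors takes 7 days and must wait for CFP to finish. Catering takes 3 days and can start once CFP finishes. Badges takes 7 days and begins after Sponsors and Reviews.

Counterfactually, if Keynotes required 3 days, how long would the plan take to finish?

17

Actual critical path: Venue→CFP→Sponsors→Badges = 2+1+7+7 = 17 ⇒ 17 days.
Keynotes is off the critical path — its longest chain is 3 days, giving 14 of slack.
That remains the longest chain; total 17 days.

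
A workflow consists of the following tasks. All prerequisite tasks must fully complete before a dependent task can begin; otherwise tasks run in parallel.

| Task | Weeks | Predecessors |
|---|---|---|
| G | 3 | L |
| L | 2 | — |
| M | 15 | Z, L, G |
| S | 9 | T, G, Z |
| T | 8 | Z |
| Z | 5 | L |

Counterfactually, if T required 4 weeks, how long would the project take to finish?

Actual critical path: L→Z→T→S = 2+5+8+9 = 24 ⇒ 24 weeks.
T lies on that path, so at 4 weeks the path becomes 20 weeks.
The binding chain switches to L→Z→M = 2+5+15 = 22; finish 22 weeks.

22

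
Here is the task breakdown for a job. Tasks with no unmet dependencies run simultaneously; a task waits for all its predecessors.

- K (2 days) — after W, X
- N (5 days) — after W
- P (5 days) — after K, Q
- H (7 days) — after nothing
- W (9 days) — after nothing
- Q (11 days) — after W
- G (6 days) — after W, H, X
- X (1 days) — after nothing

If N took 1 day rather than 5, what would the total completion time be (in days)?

Critical path before the change: W→Q→P = 9+11+5 = 25 giving 25 days.
N is off the critical path — its longest chain is 14 days, giving 11 of slack.
No other chain overtakes it, so the finish is 25 days.

25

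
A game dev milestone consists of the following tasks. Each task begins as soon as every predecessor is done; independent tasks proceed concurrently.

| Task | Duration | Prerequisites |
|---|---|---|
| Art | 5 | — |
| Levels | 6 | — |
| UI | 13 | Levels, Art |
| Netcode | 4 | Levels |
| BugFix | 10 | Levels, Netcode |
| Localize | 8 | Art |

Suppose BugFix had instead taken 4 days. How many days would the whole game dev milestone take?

19

As given, the longest chain is Levels→Netcode→BugFix = 6+4+10 = 20, so the finish is 20 days.
BugFix is on the critical path; changing it to 4 makes that path 14 days.
Now Levels→UI = 6+13 = 19 is longest, so the finish becomes 19 days.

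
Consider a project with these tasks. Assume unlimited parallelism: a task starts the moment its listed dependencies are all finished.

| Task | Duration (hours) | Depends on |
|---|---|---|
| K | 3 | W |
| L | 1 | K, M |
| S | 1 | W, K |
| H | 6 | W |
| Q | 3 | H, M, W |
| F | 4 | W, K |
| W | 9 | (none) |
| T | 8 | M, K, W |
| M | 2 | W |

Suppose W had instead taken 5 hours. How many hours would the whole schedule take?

Actual critical path: W→K→T = 9+3+8 = 20 ⇒ 20 hours.
W lies on that path, so at 5 hours the path becomes 16 hours.
That remains the longest chain; total 16 hours.

16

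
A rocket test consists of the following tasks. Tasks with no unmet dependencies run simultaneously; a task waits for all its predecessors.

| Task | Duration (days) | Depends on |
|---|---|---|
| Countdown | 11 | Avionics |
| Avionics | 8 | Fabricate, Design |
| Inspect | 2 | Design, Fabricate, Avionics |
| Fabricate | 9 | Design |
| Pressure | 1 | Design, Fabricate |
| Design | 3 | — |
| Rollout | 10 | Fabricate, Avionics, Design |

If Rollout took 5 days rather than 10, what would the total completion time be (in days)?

As given, the longest chain is Design→Fabricate→Avionics→Countdown = 3+9+8+11 = 31, so the finish is 31 days.
Rollout is off the critical path — its longest chain is 30 days, giving 1 of slack.
The critical path is still Design→Fabricate→Avionics→Countdown; finish is now 31 days.

31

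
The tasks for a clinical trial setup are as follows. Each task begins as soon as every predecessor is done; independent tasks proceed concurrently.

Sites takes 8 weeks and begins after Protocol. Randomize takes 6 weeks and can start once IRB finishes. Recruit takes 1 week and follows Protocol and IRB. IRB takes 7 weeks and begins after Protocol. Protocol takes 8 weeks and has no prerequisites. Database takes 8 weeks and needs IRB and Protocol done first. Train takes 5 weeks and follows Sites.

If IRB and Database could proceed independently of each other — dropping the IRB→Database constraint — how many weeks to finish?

With the dependency in place, Protocol→IRB→Database = 8+7+8 = 23 sets the finish at 23 weeks.
Without IRB→Database, Database's earliest start moves from 15 to 8.
The longest chain is now Protocol→IRB→Randomize = 8+7+6 = 21, so the project takes 21 weeks.

21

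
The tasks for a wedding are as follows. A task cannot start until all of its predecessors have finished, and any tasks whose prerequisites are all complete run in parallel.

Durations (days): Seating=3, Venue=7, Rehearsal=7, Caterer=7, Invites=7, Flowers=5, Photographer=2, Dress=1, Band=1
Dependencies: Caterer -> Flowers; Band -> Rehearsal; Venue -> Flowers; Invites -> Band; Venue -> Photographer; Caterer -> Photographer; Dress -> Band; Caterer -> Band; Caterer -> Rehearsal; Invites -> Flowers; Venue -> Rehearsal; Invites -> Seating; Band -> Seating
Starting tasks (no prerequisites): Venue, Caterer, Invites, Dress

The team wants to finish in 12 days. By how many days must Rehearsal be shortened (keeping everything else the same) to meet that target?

Current finish: 15 days; target: 12.
Rehearsal is on every critical path, so each day cut from Rehearsal cuts the finish by one (this holds down to a finish of 12).
Need 15 − 12 = 3 days off Rehearsal → Rehearsal becomes 4 days, finish becomes 12.

3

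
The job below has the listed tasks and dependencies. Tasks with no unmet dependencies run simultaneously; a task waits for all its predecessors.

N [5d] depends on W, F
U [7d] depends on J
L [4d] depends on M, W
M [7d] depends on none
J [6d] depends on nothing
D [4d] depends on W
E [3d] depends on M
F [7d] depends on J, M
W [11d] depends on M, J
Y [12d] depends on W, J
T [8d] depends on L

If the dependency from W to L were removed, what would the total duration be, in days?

30

With the dependency in place, M→W→L→T = 7+11+4+8 = 30 sets the finish at 30 days.
Without W→L, L's earliest start moves from 18 to 7.
The longest chain is now M→W→Y = 7+11+12 = 30, so the schedule takes 30 days.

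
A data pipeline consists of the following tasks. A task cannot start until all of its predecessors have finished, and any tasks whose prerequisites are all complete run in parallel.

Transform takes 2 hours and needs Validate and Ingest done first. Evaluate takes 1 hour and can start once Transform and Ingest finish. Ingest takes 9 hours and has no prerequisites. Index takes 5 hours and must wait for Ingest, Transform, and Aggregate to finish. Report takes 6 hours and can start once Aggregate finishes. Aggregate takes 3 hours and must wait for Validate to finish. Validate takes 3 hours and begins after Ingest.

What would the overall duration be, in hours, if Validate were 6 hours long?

Baseline: Ingest→Validate→Aggregate→Report = 9+3+3+6 = 21 → 21 hours.
Since Validate is critical, the +3 change carries straight to that chain (now 24 hours).
The critical path is still Ingest→Validate→Aggregate→Report; finish is now 24 hours.

24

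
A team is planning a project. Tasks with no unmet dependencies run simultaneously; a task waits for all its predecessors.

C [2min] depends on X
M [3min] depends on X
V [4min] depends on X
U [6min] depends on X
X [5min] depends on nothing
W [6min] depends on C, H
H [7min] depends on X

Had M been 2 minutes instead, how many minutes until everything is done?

18

Critical path before the change: X→H→W = 5+7+6 = 18 giving 18 minutes.
The longest path through M is only 8 minutes, so M has float 10.
The critical path is still X→H→W; finish is now 18 minutes.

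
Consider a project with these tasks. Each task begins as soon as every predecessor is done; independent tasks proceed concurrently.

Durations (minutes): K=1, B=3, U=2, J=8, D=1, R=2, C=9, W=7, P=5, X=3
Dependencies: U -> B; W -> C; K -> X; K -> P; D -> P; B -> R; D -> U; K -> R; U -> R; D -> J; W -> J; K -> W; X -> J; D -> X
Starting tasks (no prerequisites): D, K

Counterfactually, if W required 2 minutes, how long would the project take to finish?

Critical path before the change: K→W→C = 1+7+9 = 17 giving 17 minutes.
W lies on that path, so at 2 minutes the path becomes 12 minutes.
New critical path: D→X→J = 1+3+8 = 12 ⇒ 12 minutes.

12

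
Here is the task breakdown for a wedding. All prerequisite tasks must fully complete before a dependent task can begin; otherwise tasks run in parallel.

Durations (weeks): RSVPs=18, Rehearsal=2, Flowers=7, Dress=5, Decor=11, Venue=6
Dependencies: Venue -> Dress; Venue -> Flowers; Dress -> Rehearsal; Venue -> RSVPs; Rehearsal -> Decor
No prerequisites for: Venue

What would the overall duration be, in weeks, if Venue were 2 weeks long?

The binding path is Venue→RSVPs = 6+18 = 24; finish at 24 weeks.
Venue lies on that path, so at 2 weeks the path becomes 20 weeks.
That remains the longest chain; total 20 weeks.

20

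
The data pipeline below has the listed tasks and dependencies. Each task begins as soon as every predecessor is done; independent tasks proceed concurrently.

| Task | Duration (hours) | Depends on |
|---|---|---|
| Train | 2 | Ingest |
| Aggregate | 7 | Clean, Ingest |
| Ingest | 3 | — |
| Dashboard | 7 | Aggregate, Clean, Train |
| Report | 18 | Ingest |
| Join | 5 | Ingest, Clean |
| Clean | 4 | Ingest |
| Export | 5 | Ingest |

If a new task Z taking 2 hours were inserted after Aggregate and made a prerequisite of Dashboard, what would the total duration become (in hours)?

Originally the project takes 21 hours.
With Z inserted, Dashboard now waits for max(Aggregate, Clean, Train, Z).
New critical path: Ingest→Clean→Aggregate→Z→Dashboard = 3+4+7+2+7 = 23 ⇒ 23 hours.

23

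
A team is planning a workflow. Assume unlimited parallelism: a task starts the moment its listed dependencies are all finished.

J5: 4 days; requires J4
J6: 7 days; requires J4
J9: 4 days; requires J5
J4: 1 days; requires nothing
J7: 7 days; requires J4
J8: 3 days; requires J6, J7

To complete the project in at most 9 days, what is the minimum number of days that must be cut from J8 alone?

2

Current finish: 11 days; target: 9.
J8 is on every critical path, so each day cut from J8 cuts the finish by one (this holds down to a finish of 9).
Need 11 − 9 = 2 days off J8 → J8 becomes 1 day, finish becomes 9.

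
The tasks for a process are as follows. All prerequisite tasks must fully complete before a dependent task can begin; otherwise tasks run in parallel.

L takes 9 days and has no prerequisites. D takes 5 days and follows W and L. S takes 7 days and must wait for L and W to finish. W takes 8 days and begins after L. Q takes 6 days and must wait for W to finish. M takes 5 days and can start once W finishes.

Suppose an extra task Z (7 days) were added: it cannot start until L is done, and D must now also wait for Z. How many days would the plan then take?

Originally the plan takes 24 days.
With Z inserted, D now waits for max(W, L, Z).
New critical path: L→W→S = 9+8+7 = 24 ⇒ 24 days.

24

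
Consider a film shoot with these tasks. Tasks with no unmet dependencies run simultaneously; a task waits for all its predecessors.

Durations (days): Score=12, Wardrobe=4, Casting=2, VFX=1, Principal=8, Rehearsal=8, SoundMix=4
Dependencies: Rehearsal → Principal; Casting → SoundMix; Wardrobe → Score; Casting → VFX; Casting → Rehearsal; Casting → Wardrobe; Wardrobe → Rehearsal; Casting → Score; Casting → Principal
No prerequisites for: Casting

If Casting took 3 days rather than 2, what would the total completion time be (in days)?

The binding path is Casting→Wardrobe→Rehearsal→Principal = 2+4+8+8 = 22; finish at 22 days.
Casting lies on that path, so at 3 days the path becomes 23 days.
The critical path is still Casting→Wardrobe→Rehearsal→Principal; finish is now 23 days.

23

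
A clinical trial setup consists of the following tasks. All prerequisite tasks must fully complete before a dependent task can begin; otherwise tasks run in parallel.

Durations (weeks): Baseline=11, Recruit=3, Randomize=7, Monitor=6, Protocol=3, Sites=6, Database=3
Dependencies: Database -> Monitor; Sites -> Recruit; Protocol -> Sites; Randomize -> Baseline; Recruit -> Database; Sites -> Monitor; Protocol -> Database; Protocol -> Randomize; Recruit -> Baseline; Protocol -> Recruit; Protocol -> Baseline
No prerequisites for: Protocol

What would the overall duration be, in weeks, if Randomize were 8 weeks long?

23

Baseline: Protocol→Sites→Recruit→Baseline = 3+6+3+11 = 23 → 23 weeks.
The longest path through Randomize is only 21 weeks, so Randomize has float 2.
The critical path is still Protocol→Sites→Recruit→Baseline; finish is now 23 weeks.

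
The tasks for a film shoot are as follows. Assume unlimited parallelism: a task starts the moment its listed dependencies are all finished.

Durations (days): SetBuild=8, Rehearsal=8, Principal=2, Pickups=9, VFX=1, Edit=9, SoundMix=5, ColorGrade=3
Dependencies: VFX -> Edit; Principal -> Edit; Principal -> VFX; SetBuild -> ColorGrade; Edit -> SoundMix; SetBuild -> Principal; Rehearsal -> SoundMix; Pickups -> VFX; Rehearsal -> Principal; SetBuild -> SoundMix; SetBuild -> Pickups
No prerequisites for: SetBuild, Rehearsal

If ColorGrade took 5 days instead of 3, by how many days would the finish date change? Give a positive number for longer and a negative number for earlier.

0

As given, the longest chain is SetBuild→Pickups→VFX→Edit→SoundMix = 8+9+1+9+5 = 32, so the finish is 32 days.
ColorGrade is off the critical path — its longest chain is 11 days, giving 21 of slack.
No other chain overtakes it, so the finish is 32 days.
Change in finish: 32 − 32 = +0 days.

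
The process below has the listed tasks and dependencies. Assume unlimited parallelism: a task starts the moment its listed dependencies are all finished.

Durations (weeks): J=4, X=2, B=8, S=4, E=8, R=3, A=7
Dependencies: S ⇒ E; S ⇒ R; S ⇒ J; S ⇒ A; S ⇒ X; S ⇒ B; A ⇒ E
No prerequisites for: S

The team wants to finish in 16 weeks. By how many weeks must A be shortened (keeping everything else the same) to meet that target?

Current finish: 19 weeks; target: 16.
A is on every critical path, so each week cut from A cuts the finish by one (this holds down to a finish of 13).
Need 19 − 16 = 3 weeks off A → A becomes 4 weeks, finish becomes 16.

3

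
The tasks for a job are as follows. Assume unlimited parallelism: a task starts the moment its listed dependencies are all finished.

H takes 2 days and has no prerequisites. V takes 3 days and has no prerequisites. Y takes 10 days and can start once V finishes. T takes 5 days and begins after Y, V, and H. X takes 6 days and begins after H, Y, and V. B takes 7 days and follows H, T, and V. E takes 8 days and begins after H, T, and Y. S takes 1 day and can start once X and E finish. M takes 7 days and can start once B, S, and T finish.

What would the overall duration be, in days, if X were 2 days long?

34

Critical path before the change: V→Y→T→E→S→M = 3+10+5+8+1+7 = 34 giving 34 days.
X has 7 days of float (longest path through it is 27).
That remains the longest chain; total 34 days.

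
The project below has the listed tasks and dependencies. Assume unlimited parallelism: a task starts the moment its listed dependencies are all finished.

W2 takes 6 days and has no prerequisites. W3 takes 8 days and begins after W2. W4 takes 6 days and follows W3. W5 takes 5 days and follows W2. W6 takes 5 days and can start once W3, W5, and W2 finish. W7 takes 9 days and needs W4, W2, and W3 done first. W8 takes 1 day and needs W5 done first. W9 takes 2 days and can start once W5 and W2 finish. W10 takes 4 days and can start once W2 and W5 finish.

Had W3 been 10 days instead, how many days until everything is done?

31

Actual critical path: W2→W3→W4→W7 = 6+8+6+9 = 29 ⇒ 29 days.
W3 lies on that path, so at 10 days the path becomes 31 days.
The critical path is still W2→W3→W4→W7; finish is now 31 days.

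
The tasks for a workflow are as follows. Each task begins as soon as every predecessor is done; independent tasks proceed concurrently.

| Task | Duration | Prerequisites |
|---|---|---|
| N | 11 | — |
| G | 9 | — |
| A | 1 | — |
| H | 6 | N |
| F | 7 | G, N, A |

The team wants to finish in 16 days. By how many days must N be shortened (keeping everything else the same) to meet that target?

Current finish: 18 days; target: 16.
N is on every critical path, so each day cut from N cuts the finish by one (this holds down to a finish of 16).
Need 18 − 16 = 2 days off N → N becomes 9 days, finish becomes 16.

2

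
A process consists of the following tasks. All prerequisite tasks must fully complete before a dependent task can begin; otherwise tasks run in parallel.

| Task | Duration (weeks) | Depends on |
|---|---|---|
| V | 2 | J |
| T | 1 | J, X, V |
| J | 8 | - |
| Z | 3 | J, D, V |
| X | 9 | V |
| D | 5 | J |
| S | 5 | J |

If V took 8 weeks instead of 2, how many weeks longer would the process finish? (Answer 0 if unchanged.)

6

Baseline: J→V→X→T = 8+2+9+1 = 20 → 20 weeks.
V is on the critical path; changing it to 8 makes that path 26 weeks.
The critical path is still J→V→X→T; finish is now 26 weeks.
Change in finish: 26 − 20 = +6 weeks.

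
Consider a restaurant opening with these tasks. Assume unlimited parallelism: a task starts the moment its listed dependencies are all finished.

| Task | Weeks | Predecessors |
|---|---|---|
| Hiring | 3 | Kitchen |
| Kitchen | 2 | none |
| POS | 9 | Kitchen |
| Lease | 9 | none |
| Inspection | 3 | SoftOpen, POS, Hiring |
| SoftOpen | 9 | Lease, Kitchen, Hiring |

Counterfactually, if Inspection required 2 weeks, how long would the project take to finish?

20

As given, the longest chain is Lease→SoftOpen→Inspection = 9+9+3 = 21, so the finish is 21 weeks.
Since Inspection is critical, the -1 change carries straight to that chain (now 20 weeks).
The critical path is still Lease→SoftOpen→Inspection; finish is now 20 weeks.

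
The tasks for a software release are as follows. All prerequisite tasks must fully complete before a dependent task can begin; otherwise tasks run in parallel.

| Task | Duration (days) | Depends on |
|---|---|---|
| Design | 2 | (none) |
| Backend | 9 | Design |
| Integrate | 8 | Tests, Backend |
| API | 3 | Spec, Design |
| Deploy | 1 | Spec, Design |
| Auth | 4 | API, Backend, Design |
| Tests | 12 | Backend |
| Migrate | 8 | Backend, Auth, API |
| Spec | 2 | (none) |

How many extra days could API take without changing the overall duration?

14

Design→Backend→Tests→Integrate = 2+9+12+8 = 31 sets the makespan at 31 days.
API finishes as early as 5 and must finish by 19.
So API can slip 19 − 5 = 14 days.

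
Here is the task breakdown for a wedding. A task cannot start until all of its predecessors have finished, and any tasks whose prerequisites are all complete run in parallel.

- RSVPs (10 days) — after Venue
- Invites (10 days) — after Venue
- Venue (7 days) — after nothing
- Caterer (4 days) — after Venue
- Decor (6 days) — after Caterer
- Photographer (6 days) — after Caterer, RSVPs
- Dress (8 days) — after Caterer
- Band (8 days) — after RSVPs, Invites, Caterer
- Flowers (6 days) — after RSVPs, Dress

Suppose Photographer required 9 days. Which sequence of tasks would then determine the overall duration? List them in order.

Baseline: Venue→Caterer→Dress→Flowers = 7+4+8+6 = 25 → 25 days.
Photographer is off the critical path — its longest chain is 23 days, giving 2 of slack.
The binding chain switches to Venue→RSVPs→Photographer = 7+10+9 = 26; finish 26 days.

Venue, RSVPs, Photographer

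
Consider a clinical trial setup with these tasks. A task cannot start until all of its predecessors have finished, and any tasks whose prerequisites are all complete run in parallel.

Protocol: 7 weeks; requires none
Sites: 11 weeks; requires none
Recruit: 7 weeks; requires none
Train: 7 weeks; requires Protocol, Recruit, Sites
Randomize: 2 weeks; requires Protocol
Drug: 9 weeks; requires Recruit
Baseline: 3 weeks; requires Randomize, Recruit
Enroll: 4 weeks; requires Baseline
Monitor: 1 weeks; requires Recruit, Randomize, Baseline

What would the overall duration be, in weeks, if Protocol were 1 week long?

18

As given, the longest chain is Sites→Train = 11+7 = 18, so the finish is 18 weeks.
Protocol has 2 weeks of float (longest path through it is 16).
That remains the longest chain; total 18 weeks.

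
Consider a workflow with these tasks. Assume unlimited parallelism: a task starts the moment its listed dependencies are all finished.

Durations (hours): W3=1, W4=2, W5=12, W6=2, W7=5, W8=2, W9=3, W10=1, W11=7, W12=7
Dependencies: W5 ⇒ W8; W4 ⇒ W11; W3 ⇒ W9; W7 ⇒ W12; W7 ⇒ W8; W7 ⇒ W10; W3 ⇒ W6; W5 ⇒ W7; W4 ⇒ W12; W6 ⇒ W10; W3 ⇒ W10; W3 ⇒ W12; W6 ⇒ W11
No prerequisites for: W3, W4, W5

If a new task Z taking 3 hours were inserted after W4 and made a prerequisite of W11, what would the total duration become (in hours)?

24

Originally the job takes 24 hours.
With Z inserted, W11 now waits for max(W6, W4, Z).
New critical path: W5→W7→W12 = 12+5+7 = 24 ⇒ 24 hours.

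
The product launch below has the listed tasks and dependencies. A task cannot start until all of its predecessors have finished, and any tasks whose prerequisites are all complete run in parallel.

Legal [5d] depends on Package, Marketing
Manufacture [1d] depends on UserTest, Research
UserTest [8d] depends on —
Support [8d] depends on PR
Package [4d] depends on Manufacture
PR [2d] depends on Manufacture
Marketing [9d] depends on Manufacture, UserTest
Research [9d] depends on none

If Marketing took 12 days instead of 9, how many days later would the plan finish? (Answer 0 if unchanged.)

The binding path is Research→Manufacture→Marketing→Legal = 9+1+9+5 = 24; finish at 24 days.
Marketing is on the critical path; changing it to 12 makes that path 27 days.
That remains the longest chain; total 27 days.
Change in finish: 27 − 24 = +3 days.

3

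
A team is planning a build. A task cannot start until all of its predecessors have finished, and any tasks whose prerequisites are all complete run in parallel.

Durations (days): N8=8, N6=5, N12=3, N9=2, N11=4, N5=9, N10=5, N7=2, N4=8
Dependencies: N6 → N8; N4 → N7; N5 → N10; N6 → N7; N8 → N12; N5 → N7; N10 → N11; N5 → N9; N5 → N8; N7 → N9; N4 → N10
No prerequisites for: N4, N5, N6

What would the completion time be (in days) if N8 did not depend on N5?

With the dependency in place, N5→N8→N12 = 9+8+3 = 20 sets the finish at 20 days.
Without N5→N8, N8's earliest start moves from 9 to 5.
The longest chain is now N5→N10→N11 = 9+5+4 = 18, so the plan takes 18 days.

18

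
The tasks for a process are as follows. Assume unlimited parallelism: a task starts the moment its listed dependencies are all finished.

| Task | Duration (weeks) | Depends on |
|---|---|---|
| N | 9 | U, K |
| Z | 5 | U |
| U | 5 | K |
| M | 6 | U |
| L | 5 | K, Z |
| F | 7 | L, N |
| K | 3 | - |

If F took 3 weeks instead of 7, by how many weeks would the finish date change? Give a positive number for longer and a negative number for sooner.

-4

Actual critical path: K→U→Z→L→F = 3+5+5+5+7 = 25 ⇒ 25 weeks.
Since F is critical, the -4 change carries straight to that chain (now 21 weeks).
No other chain overtakes it, so the finish is 21 weeks.
Change in finish: 21 − 25 = -4 weeks.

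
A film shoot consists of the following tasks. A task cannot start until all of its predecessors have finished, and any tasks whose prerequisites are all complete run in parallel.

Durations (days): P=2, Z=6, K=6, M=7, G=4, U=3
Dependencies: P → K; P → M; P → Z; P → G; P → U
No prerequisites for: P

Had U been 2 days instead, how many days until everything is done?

9

Critical path before the change: P→M = 2+7 = 9 giving 9 days.
The longest path through U is only 5 days, so U has float 4.
No other chain overtakes it, so the finish is 9 days.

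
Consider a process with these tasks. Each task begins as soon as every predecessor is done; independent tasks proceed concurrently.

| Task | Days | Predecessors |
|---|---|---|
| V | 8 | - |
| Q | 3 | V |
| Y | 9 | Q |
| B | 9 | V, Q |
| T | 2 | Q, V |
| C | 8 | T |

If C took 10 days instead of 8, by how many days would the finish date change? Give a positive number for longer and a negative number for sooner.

Baseline: V→Q→T→C = 8+3+2+8 = 21 → 21 days.
Since C is critical, the +2 change carries straight to that chain (now 23 days).
That remains the longest chain; total 23 days.
Change in finish: 23 − 21 = +2 days.

2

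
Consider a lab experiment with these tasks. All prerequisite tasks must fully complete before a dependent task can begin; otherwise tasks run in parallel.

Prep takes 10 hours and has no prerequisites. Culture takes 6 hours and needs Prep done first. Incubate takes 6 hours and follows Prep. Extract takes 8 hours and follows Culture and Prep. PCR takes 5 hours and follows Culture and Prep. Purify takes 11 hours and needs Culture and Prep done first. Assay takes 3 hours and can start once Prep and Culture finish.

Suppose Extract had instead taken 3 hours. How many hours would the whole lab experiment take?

Critical path before the change: Prep→Culture→Purify = 10+6+11 = 27 giving 27 hours.
Extract has 3 hours of float (longest path through it is 24).
That remains the longest chain; total 27 hours.

27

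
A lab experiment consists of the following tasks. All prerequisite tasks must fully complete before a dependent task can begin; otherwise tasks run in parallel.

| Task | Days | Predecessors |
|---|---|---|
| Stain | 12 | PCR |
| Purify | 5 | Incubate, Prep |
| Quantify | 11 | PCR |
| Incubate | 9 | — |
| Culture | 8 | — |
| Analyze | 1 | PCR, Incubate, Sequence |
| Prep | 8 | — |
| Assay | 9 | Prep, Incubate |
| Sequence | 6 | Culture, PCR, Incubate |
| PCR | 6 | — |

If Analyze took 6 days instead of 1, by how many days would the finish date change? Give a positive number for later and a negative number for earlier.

Baseline: Incubate→Assay = 9+9 = 18 → 18 days.
Analyze is off the critical path — its longest chain is 16 days, giving 2 of slack.
Now Incubate→Sequence→Analyze = 9+6+6 = 21 is longest, so the finish becomes 21 days.
Change in finish: 21 − 18 = +3 days.

3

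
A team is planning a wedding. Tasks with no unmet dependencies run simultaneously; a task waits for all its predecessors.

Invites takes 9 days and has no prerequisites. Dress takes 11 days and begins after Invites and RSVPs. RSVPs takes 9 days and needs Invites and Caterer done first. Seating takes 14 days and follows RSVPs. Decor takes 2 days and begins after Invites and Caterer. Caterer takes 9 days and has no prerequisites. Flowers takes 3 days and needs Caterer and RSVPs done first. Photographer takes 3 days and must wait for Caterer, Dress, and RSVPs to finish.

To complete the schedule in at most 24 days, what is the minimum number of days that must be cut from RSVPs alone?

8

Current finish: 32 days; target: 24.
RSVPs is on every critical path, so each day cut from RSVPs cuts the finish by one (this holds down to a finish of 24).
Need 32 − 24 = 8 days off RSVPs → RSVPs becomes 1 day, finish becomes 24.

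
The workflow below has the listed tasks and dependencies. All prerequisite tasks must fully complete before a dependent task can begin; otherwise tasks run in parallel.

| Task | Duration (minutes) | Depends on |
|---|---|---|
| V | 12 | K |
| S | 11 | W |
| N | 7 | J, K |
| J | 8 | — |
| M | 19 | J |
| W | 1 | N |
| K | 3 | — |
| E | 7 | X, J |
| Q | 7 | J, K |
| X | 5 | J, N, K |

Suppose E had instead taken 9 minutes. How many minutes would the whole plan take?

As given, the longest chain is J→N→X→E = 8+7+5+7 = 27, so the finish is 27 minutes.
E lies on that path, so at 9 minutes the path becomes 29 minutes.
That remains the longest chain; total 29 minutes.

29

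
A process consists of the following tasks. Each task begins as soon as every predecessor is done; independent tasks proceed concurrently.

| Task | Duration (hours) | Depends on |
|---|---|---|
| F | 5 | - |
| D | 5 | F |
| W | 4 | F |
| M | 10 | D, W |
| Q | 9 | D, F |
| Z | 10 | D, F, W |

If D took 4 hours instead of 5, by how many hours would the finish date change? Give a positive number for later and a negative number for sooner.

-1

The binding path is F→D→M = 5+5+10 = 20; finish at 20 hours.
Since D is critical, the -1 change carries straight to that chain (now 19 hours).
That remains the longest chain; total 19 hours.
Change in finish: 19 − 20 = -1 hours.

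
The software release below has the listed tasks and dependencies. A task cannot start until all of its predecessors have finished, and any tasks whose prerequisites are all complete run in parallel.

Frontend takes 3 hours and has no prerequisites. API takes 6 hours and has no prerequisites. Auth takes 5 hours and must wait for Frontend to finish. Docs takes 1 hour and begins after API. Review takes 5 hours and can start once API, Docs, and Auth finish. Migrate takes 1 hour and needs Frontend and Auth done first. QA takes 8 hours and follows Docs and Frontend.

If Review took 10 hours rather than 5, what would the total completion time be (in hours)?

18

Critical path before the change: API→Docs→QA = 6+1+8 = 15 giving 15 hours.
The longest path through Review is only 13 hours, so Review has float 2.
The binding chain switches to Frontend→Auth→Review = 3+5+10 = 18; finish 18 hours.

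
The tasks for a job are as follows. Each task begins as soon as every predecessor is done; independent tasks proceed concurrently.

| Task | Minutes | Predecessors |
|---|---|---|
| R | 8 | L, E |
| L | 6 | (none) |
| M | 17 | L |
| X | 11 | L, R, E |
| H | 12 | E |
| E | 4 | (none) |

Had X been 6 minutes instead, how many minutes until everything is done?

Baseline: L→R→X = 6+8+11 = 25 → 25 minutes.
Since X is critical, the -5 change carries straight to that chain (now 20 minutes).
New critical path: L→M = 6+17 = 23 ⇒ 23 minutes.

23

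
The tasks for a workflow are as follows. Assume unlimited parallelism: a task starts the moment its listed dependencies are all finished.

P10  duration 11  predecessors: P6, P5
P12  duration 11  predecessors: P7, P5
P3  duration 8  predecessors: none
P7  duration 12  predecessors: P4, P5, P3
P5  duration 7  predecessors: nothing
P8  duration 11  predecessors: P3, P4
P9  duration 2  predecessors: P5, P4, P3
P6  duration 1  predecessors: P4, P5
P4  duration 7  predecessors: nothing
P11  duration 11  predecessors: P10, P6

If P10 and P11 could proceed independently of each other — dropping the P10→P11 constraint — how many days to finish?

31

With the dependency in place, P3→P7→P12 = 8+12+11 = 31 sets the finish at 31 days.
Without P10→P11, P11's earliest start moves from 19 to 8.
After: P3→P7→P12 = 8+12+11 = 31 → 31 days.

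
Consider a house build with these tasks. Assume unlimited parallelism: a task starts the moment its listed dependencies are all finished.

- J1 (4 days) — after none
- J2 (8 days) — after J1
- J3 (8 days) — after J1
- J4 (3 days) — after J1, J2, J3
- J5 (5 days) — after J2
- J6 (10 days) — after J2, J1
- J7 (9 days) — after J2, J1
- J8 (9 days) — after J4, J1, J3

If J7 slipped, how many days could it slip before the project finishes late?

J1→J2→J4→J8 = 4+8+3+9 = 24 sets the makespan at 24 days.
Longest path through J7: 21 days (earliest finish 21, latest finish 24).
So J7 can slip 24 − 21 = 3 days.

3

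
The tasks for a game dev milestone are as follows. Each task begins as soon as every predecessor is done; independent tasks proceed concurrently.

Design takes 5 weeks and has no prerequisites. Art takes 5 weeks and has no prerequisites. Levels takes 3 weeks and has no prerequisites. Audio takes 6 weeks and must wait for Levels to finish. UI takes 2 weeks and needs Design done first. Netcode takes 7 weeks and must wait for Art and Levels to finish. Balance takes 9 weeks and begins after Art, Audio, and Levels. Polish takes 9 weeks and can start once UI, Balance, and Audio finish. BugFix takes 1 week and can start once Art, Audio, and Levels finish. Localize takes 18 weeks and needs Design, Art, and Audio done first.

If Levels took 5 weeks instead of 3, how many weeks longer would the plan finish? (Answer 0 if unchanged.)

2

Actual critical path: Levels→Audio→Balance→Polish = 3+6+9+9 = 27 ⇒ 27 weeks.
Levels lies on that path, so at 5 weeks the path becomes 29 weeks.
That remains the longest chain; total 29 weeks.
Change in finish: 29 − 27 = +2 weeks.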